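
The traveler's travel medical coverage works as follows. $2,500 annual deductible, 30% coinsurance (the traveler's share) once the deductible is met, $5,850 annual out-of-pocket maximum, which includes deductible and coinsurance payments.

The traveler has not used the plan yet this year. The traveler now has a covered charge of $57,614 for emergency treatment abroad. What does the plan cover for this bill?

Deductible not yet touched, so the first $2,500 of the bill goes to the deductible.
That leaves $57,614 − $2,500 = $55,114 for coinsurance.
30% of $55,114 = $16,534.20 falls to the traveler.
That puts the traveler's cost at $2,500 + $16,534.20 = $19,034.20 before any cap.
That would bring total out-of-pocket to $19,034.20, past the $5,850 cap. The traveler is capped at $5,850 − $0 = $5,850 on this claim.
The insurer covers the remainder: $57,614 − $5,850 = $51,764.

$51,764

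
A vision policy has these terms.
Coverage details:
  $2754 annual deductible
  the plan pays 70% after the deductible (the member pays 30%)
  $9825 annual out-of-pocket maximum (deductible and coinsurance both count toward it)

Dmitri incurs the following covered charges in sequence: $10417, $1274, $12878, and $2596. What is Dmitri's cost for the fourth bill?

$526.50

#1 ($10417): $2754 finishes the deductible; $7663 goes to coinsurance; 30% of $7663 = $2298.90. Member pays $5052.90; OOP now $5052.90.
#2 ($1274): 30% coinsurance on $1274 = $382.20. Cost to member: $382.20. OOP to date $5435.10.
#3 ($12878): deductible met; 30% of $12878 = $3863.40. Member owes $3863.40 (running OOP $9298.50).
#4 ($2596): 30% coinsurance on $2596 = $778.80. OOP would hit $10077.30 > $9825, so the cap limits the member to $9825 − $9298.50 = $526.50.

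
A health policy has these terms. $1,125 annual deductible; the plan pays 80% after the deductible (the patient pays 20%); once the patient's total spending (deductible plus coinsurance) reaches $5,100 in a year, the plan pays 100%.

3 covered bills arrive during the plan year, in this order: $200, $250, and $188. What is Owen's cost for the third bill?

$188

Bill 1, $200: entire amount goes to the deductible. Patient owes $200 (running OOP $200).
Bill 2, $250: entire amount goes to the deductible. Patient pays $250; OOP now $450.
Bill 3, $188: all of it applies to the deductible. Patient pays $188; OOP now $638.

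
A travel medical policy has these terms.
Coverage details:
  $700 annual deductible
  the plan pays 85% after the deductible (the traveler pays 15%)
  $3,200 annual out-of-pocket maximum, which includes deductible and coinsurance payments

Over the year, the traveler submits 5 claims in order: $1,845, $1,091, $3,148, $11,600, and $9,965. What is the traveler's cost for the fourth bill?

Bill 1, $1,845: deductible takes $700, $1,145 remains; coinsurance $1,145 × 15% = $171.75. Traveler owes $871.75 (running OOP $871.75).
Bill 2, $1,091: 15% coinsurance on $1,091 = $163.65. Cost to traveler: $163.65. OOP to date $1,035.40.
Bill 3, $3,148: deductible already satisfied, so traveler's share is 15% × $3,148 = $472.20. Cost to traveler: $472.20. OOP to date $1,507.60.
Bill 4, $11,600: deductible met; 15% of $11,600 = $1,740. OOP would hit $3,247.60 > $3,200, so the cap limits the traveler to $3,200 − $1,507.60 = $1,692.40.

$1,692.40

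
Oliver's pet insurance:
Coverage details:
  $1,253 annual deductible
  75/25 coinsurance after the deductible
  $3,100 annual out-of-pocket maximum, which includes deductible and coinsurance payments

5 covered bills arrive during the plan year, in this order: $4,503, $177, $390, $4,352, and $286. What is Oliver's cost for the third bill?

$97.50

#1 ($4,503): $1,253 finishes the deductible; $3,250 goes to coinsurance; coinsurance $3,250 × 25% = $812.50. Owner owes $2,065.50 (running OOP $2,065.50).
#2 ($177): deductible met; 25% of $177 = $44.25. Owner owes $44.25 (running OOP $2,109.75).
#3 ($390): 25% coinsurance on $390 = $97.50. Owner owes $97.50 (running OOP $2,207.25).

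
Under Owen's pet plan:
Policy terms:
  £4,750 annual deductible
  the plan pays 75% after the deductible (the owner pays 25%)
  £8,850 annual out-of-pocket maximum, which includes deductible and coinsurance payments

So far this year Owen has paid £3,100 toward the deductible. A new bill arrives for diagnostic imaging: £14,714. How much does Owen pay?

£4,916

Remaining deductible: £4,750 − £3,100 = £1,650.
After the £1,650 deductible portion, £14,714 − £1,650 = £13,064 is subject to coinsurance.
25% of £13,064 = £3,266 falls to the owner.
Owner responsibility before any cap: £1,650 + £3,266 = £4,916.
Cumulative spending £3,100 + £4,916 = £8,016 stays under the £8,850 maximum.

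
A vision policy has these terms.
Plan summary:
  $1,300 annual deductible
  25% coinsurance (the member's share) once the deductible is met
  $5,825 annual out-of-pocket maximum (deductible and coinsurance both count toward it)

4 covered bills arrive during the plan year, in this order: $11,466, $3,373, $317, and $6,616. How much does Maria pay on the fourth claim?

Claim 1 ($11,466): $1,300 finishes the deductible; $10,166 goes to coinsurance; 25% of $10,166 = $2,541.50. Cost to member: $3,841.50. OOP to date $3,841.50.
Claim 2 ($3,373): deductible met; 25% of $3,373 = $843.25. Member pays $843.25; OOP now $4,684.75.
Claim 3 ($317): deductible already satisfied, so member's share is 25% × $317 = $79.25. Cost to member: $79.25. OOP to date $4,764.
Claim 4 ($6,616): deductible met; 25% of $6,616 = $1,654. That would push OOP to $6,418, over the $5,825 cap, so member pays $5,825 − $4,764 = $1,061.

$1,061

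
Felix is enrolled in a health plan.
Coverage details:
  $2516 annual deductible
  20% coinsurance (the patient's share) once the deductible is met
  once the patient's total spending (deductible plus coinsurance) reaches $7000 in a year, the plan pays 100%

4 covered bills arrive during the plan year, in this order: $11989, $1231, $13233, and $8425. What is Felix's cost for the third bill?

#1 ($11989): deductible takes $2516, $9473 remains; patient's 20% is $1894.60. Patient pays $4410.60; OOP now $4410.60.
#2 ($1231): 20% coinsurance on $1231 = $246.20. Cost to patient: $246.20. OOP to date $4656.80.
#3 ($13233): 20% coinsurance on $13233 = $2646.60. OOP would hit $7303.40 > $7000, so the cap limits the patient to $7000 − $4656.80 = $2343.20.

$2343.20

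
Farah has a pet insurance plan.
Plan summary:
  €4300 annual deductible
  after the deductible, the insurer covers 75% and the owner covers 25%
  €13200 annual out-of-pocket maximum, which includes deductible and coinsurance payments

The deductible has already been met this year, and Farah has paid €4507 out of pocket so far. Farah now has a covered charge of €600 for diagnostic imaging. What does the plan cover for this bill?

With the deductible met, the entire €600 is subject to coinsurance.
25% of €600 = €150 falls to the owner.
Cumulative spending €4507 + €150 = €4657 stays under the €13200 maximum.
The plan picks up €600 − €150 = €450.

€450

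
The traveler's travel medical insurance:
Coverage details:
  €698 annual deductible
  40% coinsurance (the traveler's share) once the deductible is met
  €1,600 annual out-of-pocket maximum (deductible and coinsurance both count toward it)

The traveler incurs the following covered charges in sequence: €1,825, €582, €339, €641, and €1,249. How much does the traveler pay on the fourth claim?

€82.80

Bill 1, €1,825: deductible takes €698, €1,127 remains; coinsurance €1,127 × 40% = €450.80. Cost to traveler: €1,148.80. OOP to date €1,148.80.
Bill 2, €582: 40% coinsurance on €582 = €232.80. Traveler owes €232.80 (running OOP €1,381.60).
Bill 3, €339: 40% coinsurance on €339 = €135.60. Traveler owes €135.60 (running OOP €1,517.20).
Bill 4, €641: deductible already satisfied, so traveler's share is 40% × €641 = €256.40. Adding that to €1,517.20 gives €1,773.60, past the €1,600 cap; traveler pays only €1,600 − €1,517.20 = €82.80.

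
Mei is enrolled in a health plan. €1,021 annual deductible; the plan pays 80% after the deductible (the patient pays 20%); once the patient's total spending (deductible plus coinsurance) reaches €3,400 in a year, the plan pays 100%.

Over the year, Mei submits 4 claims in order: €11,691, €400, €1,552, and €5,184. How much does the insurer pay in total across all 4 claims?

€15,427

Bill 1, €11,691: deductible takes €1,021, €10,670 remains; coinsurance €10,670 × 20% = €2,134. Patient pays €3,155; OOP now €3,155. Plan pays €11,691 − €3,155 = €8,536.
Bill 2, €400: 20% coinsurance on €400 = €80. Patient pays €80; OOP now €3,235. Plan pays €400 − €80 = €320.
Bill 3, €1,552: deductible already satisfied, so patient's share is 20% × €1,552 = €310.40. Adding that to €3,235 gives €3,545.40, past the €3,400 cap; patient pays only €3,400 − €3,235 = €165. Insurer: €1,552 − €165 = €1,387.
Bill 4, €5,184: deductible already satisfied, so patient's share is 20% × €5,184 = €1,036.80. Adding that to €3,400 gives €4,436.80, past the €3,400 cap; patient pays only €3,400 − €3,400 = €0. Insurer: €5,184 − €0 = €5,184.
Insurer total = bills − patient's total = €18,827 − €3,400 = €15,427.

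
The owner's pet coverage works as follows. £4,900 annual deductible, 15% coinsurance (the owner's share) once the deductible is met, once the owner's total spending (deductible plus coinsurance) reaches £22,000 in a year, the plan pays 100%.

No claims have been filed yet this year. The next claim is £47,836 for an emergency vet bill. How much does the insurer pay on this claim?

Deductible not yet touched, so the first £4,900 of the bill goes to the deductible.
That leaves £47,836 − £4,900 = £42,936 for coinsurance.
15% of £42,936 = £6,440.40 falls to the owner.
So the owner owes £4,900 + £6,440.40 = £11,340.40 before any cap.
Year-to-date out-of-pocket becomes £0 + £11,340.40 = £11,340.40, still under the £22,000 maximum, so no cap applies.
The insurer covers the remainder: £47,836 − £11,340.40 = £36,495.60.

£36,495.60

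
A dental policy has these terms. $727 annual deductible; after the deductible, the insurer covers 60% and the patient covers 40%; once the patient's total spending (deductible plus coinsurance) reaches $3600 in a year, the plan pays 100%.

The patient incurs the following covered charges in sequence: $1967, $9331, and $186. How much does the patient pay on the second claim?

#1 ($1967): $727 finishes the deductible; $1240 goes to coinsurance; 40% of $1240 = $496. Patient pays $1223; OOP now $1223.
#2 ($9331): deductible already satisfied, so patient's share is 40% × $9331 = $3732.40. OOP would hit $4955.40 > $3600, so the cap limits the patient to $3600 − $1223 = $2377.

$2377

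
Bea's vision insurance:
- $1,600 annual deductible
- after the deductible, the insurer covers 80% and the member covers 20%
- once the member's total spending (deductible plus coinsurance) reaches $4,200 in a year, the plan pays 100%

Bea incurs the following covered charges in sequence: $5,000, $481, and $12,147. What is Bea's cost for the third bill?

#1 ($5,000): deductible takes $1,600, $3,400 remains; coinsurance $3,400 × 20% = $680. Cost to member: $2,280. OOP to date $2,280.
#2 ($481): 20% coinsurance on $481 = $96.20. Member owes $96.20 (running OOP $2,376.20).
#3 ($12,147): deductible met; 20% of $12,147 = $2,429.40. That would push OOP to $4,805.60, over the $4,200 cap, so member pays $4,200 − $2,376.20 = $1,823.80.

$1,823.80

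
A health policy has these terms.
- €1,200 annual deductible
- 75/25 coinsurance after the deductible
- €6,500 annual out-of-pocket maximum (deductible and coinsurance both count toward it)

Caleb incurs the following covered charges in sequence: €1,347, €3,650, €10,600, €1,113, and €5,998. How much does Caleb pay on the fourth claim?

€278.25

Bill 1, €1,347: deductible takes €1,200, €147 remains; patient's 25% is €36.75. Cost to patient: €1,236.75. OOP to date €1,236.75.
Bill 2, €3,650: deductible met; 25% of €3,650 = €912.50. Cost to patient: €912.50. OOP to date €2,149.25.
Bill 3, €10,600: deductible already satisfied, so patient's share is 25% × €10,600 = €2,650. Patient owes €2,650 (running OOP €4,799.25).
Bill 4, €1,113: 25% coinsurance on €1,113 = €278.25. Patient pays €278.25; OOP now €5,077.50.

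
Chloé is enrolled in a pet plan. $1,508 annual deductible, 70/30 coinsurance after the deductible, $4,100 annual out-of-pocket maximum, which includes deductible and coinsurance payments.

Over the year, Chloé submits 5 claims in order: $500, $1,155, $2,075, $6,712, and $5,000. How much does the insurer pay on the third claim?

Claim 1 ($500): fully absorbed by the deductible. Owner owes $500 (running OOP $500). Insurer: $500 − $500 = $0.
Claim 2 ($1,155): $1,008 to deductible, leaving $147; coinsurance $147 × 30% = $44.10. Cost to owner: $1,052.10. OOP to date $1,552.10. Insurer: $1,155 − $1,052.10 = $102.90.
Claim 3 ($2,075): 30% coinsurance on $2,075 = $622.50. Owner owes $622.50 (running OOP $2,174.60). Plan pays $2,075 − $622.50 = $1,452.50.

$1,452.50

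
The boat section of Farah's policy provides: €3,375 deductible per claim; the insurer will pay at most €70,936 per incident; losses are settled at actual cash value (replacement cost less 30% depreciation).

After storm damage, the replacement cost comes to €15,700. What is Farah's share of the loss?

At 30% depreciation, ACV = €15,700 − €4,710 = €10,990.
After the deductible, €10,990 − €3,375 = €7,615 remains.
That's under the €70,936 cap, so the insurer reimburses the full €7,615.
Out of pocket: €15,700 − €7,615 = €8,085.

€8,085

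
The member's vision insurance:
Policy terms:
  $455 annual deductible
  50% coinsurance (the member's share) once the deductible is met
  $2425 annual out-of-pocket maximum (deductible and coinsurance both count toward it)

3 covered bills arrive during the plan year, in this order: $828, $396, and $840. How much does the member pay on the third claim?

Claim 1 — $828: deductible takes $455, $373 remains; 50% of $373 = $186.50. Member owes $641.50 (running OOP $641.50).
Claim 2 — $396: deductible met; 50% of $396 = $198. Member pays $198; OOP now $839.50.
Claim 3 — $840: 50% coinsurance on $840 = $420. Member owes $420 (running OOP $1259.50).

$420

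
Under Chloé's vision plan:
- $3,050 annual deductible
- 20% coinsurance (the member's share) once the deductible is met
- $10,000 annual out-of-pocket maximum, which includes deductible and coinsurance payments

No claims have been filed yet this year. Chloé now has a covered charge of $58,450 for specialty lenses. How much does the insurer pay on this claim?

$48,450

The full $3,050 deductible is still open; $3,050 of this bill applies to it.
The remaining $55,400 (= $58,450 − $3,050) moves to coinsurance.
20% of $55,400 = $11,080 falls to the member.
So the member owes $3,050 + $11,080 = $14,130 before any cap.
That would bring total out-of-pocket to $14,130, past the $10,000 cap. The member is capped at $10,000 − $0 = $10,000 on this claim.
Insurer pays the balance: $58,450 − $10,000 = $48,450.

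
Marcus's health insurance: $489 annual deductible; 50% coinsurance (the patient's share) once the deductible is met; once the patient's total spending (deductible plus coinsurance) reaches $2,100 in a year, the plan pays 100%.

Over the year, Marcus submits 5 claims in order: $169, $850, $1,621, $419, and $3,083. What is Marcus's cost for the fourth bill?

Bill 1, $169: fully absorbed by the deductible. Patient pays $169; OOP now $169.
Bill 2, $850: $320 finishes the deductible; $530 goes to coinsurance; coinsurance $530 × 50% = $265. Cost to patient: $585. OOP to date $754.
Bill 3, $1,621: deductible met; 50% of $1,621 = $810.50. Patient pays $810.50; OOP now $1,564.50.
Bill 4, $419: deductible already satisfied, so patient's share is 50% × $419 = $209.50. Cost to patient: $209.50. OOP to date $1,774.

$209.50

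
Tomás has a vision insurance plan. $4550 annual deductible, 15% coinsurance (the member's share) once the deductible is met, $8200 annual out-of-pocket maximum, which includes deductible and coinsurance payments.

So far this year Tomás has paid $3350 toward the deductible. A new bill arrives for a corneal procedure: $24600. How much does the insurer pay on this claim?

$19890

$3350 of the $4550 deductible is already met, leaving $1200.
After the $1200 deductible portion, $24600 − $1200 = $23400 is subject to coinsurance.
15% of $23400 = $3510 falls to the member.
That puts the member's cost at $1200 + $3510 = $4710 before any cap.
Cumulative spending $3350 + $4710 = $8060 stays under the $8200 maximum.
The plan picks up $24600 − $4710 = $19890.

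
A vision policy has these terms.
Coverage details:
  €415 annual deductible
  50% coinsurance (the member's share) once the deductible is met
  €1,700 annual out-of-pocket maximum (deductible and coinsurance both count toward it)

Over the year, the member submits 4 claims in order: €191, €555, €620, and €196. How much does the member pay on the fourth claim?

Bill 1, €191: all of it applies to the deductible. Member owes €191 (running OOP €191).
Bill 2, €555: €224 finishes the deductible; €331 goes to coinsurance; 50% of €331 = €165.50. Member owes €389.50 (running OOP €580.50).
Bill 3, €620: deductible met; 50% of €620 = €310. Member owes €310 (running OOP €890.50).
Bill 4, €196: 50% coinsurance on €196 = €98. Member owes €98 (running OOP €988.50).

€98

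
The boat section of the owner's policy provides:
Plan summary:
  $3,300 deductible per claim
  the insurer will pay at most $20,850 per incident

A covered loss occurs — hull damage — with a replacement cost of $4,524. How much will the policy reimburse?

Less the $3,300 deductible: $4,524 − $3,300 = $1,224.
$1,224 ≤ $20,850, so the limit doesn't bind; insurer pays $1,224.

$1,224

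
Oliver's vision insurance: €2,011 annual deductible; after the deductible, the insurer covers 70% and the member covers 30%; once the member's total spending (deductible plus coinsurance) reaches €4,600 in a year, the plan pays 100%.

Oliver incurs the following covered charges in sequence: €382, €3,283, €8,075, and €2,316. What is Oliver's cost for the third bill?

#1 (€382): fully absorbed by the deductible. Member owes €382 (running OOP €382).
#2 (€3,283): €1,629 finishes the deductible; €1,654 goes to coinsurance; member's 30% is €496.20. Member pays €2,125.20; OOP now €2,507.20.
#3 (€8,075): deductible already satisfied, so member's share is 30% × €8,075 = €2,422.50. OOP would hit €4,929.70 > €4,600, so the cap limits the member to €4,600 − €2,507.20 = €2,092.80.

€2,092.80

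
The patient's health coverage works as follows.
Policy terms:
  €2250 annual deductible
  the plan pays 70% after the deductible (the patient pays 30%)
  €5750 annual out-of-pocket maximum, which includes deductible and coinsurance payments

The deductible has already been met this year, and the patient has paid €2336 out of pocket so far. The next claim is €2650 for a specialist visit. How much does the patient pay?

The deductible is already satisfied, so the full bill goes to coinsurance.
30% of €2650 = €795 falls to the patient.
Year-to-date out-of-pocket becomes €2336 + €795 = €3131, still under the €5750 maximum, so no cap applies.

€795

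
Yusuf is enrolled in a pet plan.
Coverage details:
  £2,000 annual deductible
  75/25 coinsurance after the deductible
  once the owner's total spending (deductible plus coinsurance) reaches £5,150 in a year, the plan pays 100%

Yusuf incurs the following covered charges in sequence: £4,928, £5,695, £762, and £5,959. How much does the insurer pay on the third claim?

£571.50

Bill 1, £4,928: deductible takes £2,000, £2,928 remains; coinsurance £2,928 × 25% = £732. Owner pays £2,732; OOP now £2,732. Plan pays £4,928 − £2,732 = £2,196.
Bill 2, £5,695: deductible already satisfied, so owner's share is 25% × £5,695 = £1,423.75. Owner pays £1,423.75; OOP now £4,155.75. Plan pays £5,695 − £1,423.75 = £4,271.25.
Bill 3, £762: deductible already satisfied, so owner's share is 25% × £762 = £190.50. Owner owes £190.50 (running OOP £4,346.25). Insurer: £762 − £190.50 = £571.50.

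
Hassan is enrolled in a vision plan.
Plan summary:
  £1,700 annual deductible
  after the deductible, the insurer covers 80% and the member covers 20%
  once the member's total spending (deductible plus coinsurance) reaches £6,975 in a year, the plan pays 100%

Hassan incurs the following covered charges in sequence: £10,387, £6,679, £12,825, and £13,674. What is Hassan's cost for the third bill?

£2,201.80

Claim 1 — £10,387: £1,700 to deductible, leaving £8,687; member's 20% is £1,737.40. Member pays £3,437.40; OOP now £3,437.40.
Claim 2 — £6,679: deductible already satisfied, so member's share is 20% × £6,679 = £1,335.80. Member owes £1,335.80 (running OOP £4,773.20).
Claim 3 — £12,825: deductible met; 20% of £12,825 = £2,565. Adding that to £4,773.20 gives £7,338.20, past the £6,975 cap; member pays only £6,975 − £4,773.20 = £2,201.80.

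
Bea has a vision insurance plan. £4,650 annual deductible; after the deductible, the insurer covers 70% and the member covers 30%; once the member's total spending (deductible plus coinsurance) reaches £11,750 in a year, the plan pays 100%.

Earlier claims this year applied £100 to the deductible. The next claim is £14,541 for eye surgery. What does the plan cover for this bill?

£100 of the £4,650 deductible is already met, leaving £4,550.
That leaves £14,541 − £4,550 = £9,991 for coinsurance.
Member's 30% share of £9,991 is £2,997.30.
That puts the member's cost at £4,550 + £2,997.30 = £7,547.30 before any cap.
Year-to-date out-of-pocket becomes £100 + £7,547.30 = £7,647.30, still under the £11,750 maximum, so no cap applies.
The insurer covers the remainder: £14,541 − £7,547.30 = £6,993.70.

£6,993.70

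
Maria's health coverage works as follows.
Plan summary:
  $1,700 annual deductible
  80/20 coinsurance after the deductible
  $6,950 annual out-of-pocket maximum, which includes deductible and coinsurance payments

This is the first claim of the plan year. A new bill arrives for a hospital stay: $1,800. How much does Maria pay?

Deductible not yet touched, so the first $1,700 of the bill goes to the deductible.
That leaves $1,800 − $1,700 = $100 for coinsurance.
Coinsurance: $100 × 20% = $20.
That puts the patient's cost at $1,700 + $20 = $1,720 before any cap.
Cumulative spending $0 + $1,720 = $1,720 stays under the $6,950 maximum.

$1,720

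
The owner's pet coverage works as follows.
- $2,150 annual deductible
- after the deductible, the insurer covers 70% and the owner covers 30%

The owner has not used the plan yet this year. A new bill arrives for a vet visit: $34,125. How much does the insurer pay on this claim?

The full $2,150 deductible is still open; $2,150 of this bill applies to it.
That leaves $34,125 − $2,150 = $31,975 for coinsurance.
Owner's 30% share of $31,975 is $9,592.50.
That puts the owner's cost at $2,150 + $9,592.50 = $11,742.50.
The insurer covers the remainder: $34,125 − $11,742.50 = $22,382.50.

$22,382.50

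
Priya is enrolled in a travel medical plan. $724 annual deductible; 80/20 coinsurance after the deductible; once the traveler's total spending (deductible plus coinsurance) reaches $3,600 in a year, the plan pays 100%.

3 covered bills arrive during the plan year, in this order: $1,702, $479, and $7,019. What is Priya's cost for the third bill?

$1,403.80

Claim 1 ($1,702): deductible takes $724, $978 remains; coinsurance $978 × 20% = $195.60. Traveler owes $919.60 (running OOP $919.60).
Claim 2 ($479): deductible already satisfied, so traveler's share is 20% × $479 = $95.80. Cost to traveler: $95.80. OOP to date $1,015.40.
Claim 3 ($7,019): deductible already satisfied, so traveler's share is 20% × $7,019 = $1,403.80. Traveler owes $1,403.80 (running OOP $2,419.20).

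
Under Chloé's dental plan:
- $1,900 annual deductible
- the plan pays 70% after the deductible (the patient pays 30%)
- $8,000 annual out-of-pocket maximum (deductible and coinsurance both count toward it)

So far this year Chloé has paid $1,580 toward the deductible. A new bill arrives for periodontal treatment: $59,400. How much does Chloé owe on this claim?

Remaining deductible: $1,900 − $1,580 = $320.
After the $320 deductible portion, $59,400 − $320 = $59,080 is subject to coinsurance.
Coinsurance: $59,080 × 30% = $17,724.
So the patient owes $320 + $17,724 = $18,044 before any cap.
Year-to-date out-of-pocket would reach $1,580 + $18,044 = $19,624, above the $8,000 maximum, so the patient pays only $8,000 − $1,580 = $6,420.

$6,420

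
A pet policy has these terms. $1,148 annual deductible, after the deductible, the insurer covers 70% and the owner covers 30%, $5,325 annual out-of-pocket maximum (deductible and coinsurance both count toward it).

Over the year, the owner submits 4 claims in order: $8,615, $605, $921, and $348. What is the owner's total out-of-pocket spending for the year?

$3,950.30

Bill 1, $8,615: $1,148 finishes the deductible; $7,467 goes to coinsurance; owner's 30% is $2,240.10. Owner owes $3,388.10 (running OOP $3,388.10).
Bill 2, $605: 30% coinsurance on $605 = $181.50. Cost to owner: $181.50. OOP to date $3,569.60.
Bill 3, $921: 30% coinsurance on $921 = $276.30. Owner owes $276.30 (running OOP $3,845.90).
Bill 4, $348: 30% coinsurance on $348 = $104.40. Owner owes $104.40 (running OOP $3,950.30).
Total paid by the owner: $3,388.10 + $181.50 + $276.30 + $104.40 = $3,950.30.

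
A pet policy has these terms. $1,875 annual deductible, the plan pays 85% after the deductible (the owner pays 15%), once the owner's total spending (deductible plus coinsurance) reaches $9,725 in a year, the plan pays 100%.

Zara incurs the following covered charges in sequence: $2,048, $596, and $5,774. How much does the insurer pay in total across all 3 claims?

#1 ($2,048): deductible takes $1,875, $173 remains; coinsurance $173 × 15% = $25.95. Owner pays $1,900.95; OOP now $1,900.95. Insurer: $2,048 − $1,900.95 = $147.05.
#2 ($596): 15% coinsurance on $596 = $89.40. Owner pays $89.40; OOP now $1,990.35. Plan pays $596 − $89.40 = $506.60.
#3 ($5,774): deductible already satisfied, so owner's share is 15% × $5,774 = $866.10. Owner pays $866.10; OOP now $2,856.45. Insurer: $5,774 − $866.10 = $4,907.90.
Insurer total: $147.05 + $506.60 + $4,907.90 = $5,561.55.

$5,561.55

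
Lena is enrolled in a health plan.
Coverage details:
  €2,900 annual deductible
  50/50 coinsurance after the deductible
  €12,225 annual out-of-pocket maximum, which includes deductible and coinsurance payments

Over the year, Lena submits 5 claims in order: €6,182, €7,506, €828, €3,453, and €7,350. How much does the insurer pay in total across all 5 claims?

€13,094

Claim 1 (€6,182): €2,900 finishes the deductible; €3,282 goes to coinsurance; patient's 50% is €1,641. Patient owes €4,541 (running OOP €4,541). Plan pays €6,182 − €4,541 = €1,641.
Claim 2 (€7,506): deductible already satisfied, so patient's share is 50% × €7,506 = €3,753. Patient pays €3,753; OOP now €8,294. Plan pays €7,506 − €3,753 = €3,753.
Claim 3 (€828): deductible met; 50% of €828 = €414. Cost to patient: €414. OOP to date €8,708. Plan pays €828 − €414 = €414.
Claim 4 (€3,453): 50% coinsurance on €3,453 = €1,726.50. Cost to patient: €1,726.50. OOP to date €10,434.50. Insurer: €3,453 − €1,726.50 = €1,726.50.
Claim 5 (€7,350): deductible met; 50% of €7,350 = €3,675. Adding that to €10,434.50 gives €14,109.50, past the €12,225 cap; patient pays only €12,225 − €10,434.50 = €1,790.50. Plan pays €7,350 − €1,790.50 = €5,559.50.
Insurer total = bills − patient's total = €25,319 − €12,225 = €13,094.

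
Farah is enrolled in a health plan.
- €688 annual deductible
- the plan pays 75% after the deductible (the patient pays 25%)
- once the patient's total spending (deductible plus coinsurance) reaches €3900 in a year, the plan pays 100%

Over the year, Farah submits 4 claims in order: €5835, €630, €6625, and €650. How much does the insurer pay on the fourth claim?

€538.50

#1 (€5835): €688 finishes the deductible; €5147 goes to coinsurance; coinsurance €5147 × 25% = €1286.75. Patient pays €1974.75; OOP now €1974.75. Plan pays €5835 − €1974.75 = €3860.25.
#2 (€630): deductible already satisfied, so patient's share is 25% × €630 = €157.50. Cost to patient: €157.50. OOP to date €2132.25. Plan pays €630 − €157.50 = €472.50.
#3 (€6625): deductible met; 25% of €6625 = €1656.25. Cost to patient: €1656.25. OOP to date €3788.50. Plan pays €6625 − €1656.25 = €4968.75.
#4 (€650): deductible met; 25% of €650 = €162.50. OOP would hit €3951 > €3900, so the cap limits the patient to €3900 − €3788.50 = €111.50. Insurer: €650 − €111.50 = €538.50.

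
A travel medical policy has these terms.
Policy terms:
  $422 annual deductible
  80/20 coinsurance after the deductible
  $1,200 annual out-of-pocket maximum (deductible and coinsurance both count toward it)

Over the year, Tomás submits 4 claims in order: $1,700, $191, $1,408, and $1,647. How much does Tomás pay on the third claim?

$281.60

#1 ($1,700): $422 to deductible, leaving $1,278; coinsurance $1,278 × 20% = $255.60. Cost to traveler: $677.60. OOP to date $677.60.
#2 ($191): deductible met; 20% of $191 = $38.20. Traveler owes $38.20 (running OOP $715.80).
#3 ($1,408): deductible already satisfied, so traveler's share is 20% × $1,408 = $281.60. Cost to traveler: $281.60. OOP to date $997.40.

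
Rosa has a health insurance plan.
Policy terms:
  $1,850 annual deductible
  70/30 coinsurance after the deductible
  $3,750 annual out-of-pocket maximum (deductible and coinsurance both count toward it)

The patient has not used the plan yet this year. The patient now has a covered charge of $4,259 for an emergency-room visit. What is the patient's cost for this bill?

$2,572.70

Nothing has been paid toward the $1,850 deductible, so the first $1,850 of this charge is applied there.
That leaves $4,259 − $1,850 = $2,409 for coinsurance.
30% of $2,409 = $722.70 falls to the patient.
Patient responsibility before any cap: $1,850 + $722.70 = $2,572.70.
Total out-of-pocket so far would be $0 + $2,572.70 = $2,572.70, below the $3,750 cap — no reduction.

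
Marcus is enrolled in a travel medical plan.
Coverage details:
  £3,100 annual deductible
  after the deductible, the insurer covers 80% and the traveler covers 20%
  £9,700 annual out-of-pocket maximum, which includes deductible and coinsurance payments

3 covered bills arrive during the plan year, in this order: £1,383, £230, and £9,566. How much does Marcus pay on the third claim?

#1 (£1,383): fully absorbed by the deductible. Cost to traveler: £1,383. OOP to date £1,383.
#2 (£230): fully absorbed by the deductible. Traveler owes £230 (running OOP £1,613).
#3 (£9,566): deductible takes £1,487, £8,079 remains; coinsurance £8,079 × 20% = £1,615.80. Traveler owes £3,102.80 (running OOP £4,715.80).

£3,102.80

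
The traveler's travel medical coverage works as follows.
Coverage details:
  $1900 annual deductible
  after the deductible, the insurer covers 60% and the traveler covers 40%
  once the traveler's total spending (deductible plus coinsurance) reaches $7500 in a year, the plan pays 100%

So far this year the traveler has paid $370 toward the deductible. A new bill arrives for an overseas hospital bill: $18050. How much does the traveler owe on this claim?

Deductible still to meet: $1900 − $370 = $1530.
The remaining $16520 (= $18050 − $1530) moves to coinsurance.
40% of $16520 = $6608 falls to the traveler.
So the traveler owes $1530 + $6608 = $8138 before any cap.
That would bring total out-of-pocket to $8508, past the $7500 cap. The traveler is capped at $7500 − $370 = $7130 on this claim.

$7130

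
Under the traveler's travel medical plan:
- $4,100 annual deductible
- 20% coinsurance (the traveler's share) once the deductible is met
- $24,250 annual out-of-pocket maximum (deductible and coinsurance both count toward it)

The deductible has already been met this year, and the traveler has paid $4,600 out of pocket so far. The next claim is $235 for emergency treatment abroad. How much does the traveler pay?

With the deductible met, the entire $235 is subject to coinsurance.
20% of $235 = $47 falls to the traveler.
Year-to-date out-of-pocket becomes $4,600 + $47 = $4,647, still under the $24,250 maximum, so no cap applies.

$47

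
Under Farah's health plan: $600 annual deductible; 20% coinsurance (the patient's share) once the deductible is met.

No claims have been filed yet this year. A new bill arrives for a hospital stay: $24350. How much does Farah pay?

$5350

Deductible not yet touched, so the first $600 of the bill goes to the deductible.
That leaves $24350 − $600 = $23750 for coinsurance.
Patient's 20% share of $23750 is $4750.
That puts the patient's cost at $600 + $4750 = $5350.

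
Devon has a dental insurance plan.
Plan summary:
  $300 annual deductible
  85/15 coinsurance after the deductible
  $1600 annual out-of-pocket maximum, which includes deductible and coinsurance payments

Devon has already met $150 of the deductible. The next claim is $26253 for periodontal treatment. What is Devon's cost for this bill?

Deductible still to meet: $300 − $150 = $150.
After the $150 deductible portion, $26253 − $150 = $26103 is subject to coinsurance.
Patient's 15% share of $26103 is $3915.45.
Patient responsibility before any cap: $150 + $3915.45 = $4065.45.
That would bring total out-of-pocket to $4215.45, past the $1600 cap. The patient is capped at $1600 − $150 = $1450 on this claim.

$1450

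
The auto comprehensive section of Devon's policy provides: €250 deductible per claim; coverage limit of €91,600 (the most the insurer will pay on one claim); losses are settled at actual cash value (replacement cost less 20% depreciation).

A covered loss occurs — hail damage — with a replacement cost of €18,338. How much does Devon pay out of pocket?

€3,917.60

Depreciate 20%: the covered value is €18,338 × 0.8 = €14,670.40.
Subtract the deductible: €14,670.40 − €250 = €14,420.40.
€14,420.40 ≤ €91,600, so the limit doesn't bind; insurer pays €14,420.40.
Out of pocket: €18,338 − €14,420.40 = €3,917.60.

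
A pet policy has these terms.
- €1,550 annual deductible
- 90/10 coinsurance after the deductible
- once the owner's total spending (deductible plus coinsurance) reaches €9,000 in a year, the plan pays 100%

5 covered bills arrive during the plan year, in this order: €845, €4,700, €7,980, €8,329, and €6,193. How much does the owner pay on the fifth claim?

€619.30

Bill 1, €845: fully absorbed by the deductible. Cost to owner: €845. OOP to date €845.
Bill 2, €4,700: €705 finishes the deductible; €3,995 goes to coinsurance; coinsurance €3,995 × 10% = €399.50. Cost to owner: €1,104.50. OOP to date €1,949.50.
Bill 3, €7,980: 10% coinsurance on €7,980 = €798. Cost to owner: €798. OOP to date €2,747.50.
Bill 4, €8,329: 10% coinsurance on €8,329 = €832.90. Owner pays €832.90; OOP now €3,580.40.
Bill 5, €6,193: deductible already satisfied, so owner's share is 10% × €6,193 = €619.30. Owner pays €619.30; OOP now €4,199.70.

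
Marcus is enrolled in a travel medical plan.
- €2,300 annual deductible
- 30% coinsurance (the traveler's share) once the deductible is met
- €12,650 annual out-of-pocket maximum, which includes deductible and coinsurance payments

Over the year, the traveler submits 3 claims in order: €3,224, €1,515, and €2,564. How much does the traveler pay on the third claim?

€769.20

Bill 1, €3,224: €2,300 finishes the deductible; €924 goes to coinsurance; coinsurance €924 × 30% = €277.20. Traveler owes €2,577.20 (running OOP €2,577.20).
Bill 2, €1,515: deductible already satisfied, so traveler's share is 30% × €1,515 = €454.50. Cost to traveler: €454.50. OOP to date €3,031.70.
Bill 3, €2,564: 30% coinsurance on €2,564 = €769.20. Cost to traveler: €769.20. OOP to date €3,800.90.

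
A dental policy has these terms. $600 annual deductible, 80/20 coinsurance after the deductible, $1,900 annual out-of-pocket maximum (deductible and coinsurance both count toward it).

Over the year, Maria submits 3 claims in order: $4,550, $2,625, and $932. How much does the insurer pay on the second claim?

Bill 1, $4,550: deductible takes $600, $3,950 remains; 20% of $3,950 = $790. Patient pays $1,390; OOP now $1,390. Insurer: $4,550 − $1,390 = $3,160.
Bill 2, $2,625: 20% coinsurance on $2,625 = $525. That would push OOP to $1,915, over the $1,900 cap, so patient pays $1,900 − $1,390 = $510. Plan pays $2,625 − $510 = $2,115.

$2,115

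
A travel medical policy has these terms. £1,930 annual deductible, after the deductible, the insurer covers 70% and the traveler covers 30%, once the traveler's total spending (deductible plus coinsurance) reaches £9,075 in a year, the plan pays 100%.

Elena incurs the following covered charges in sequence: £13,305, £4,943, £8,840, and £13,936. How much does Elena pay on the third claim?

#1 (£13,305): £1,930 finishes the deductible; £11,375 goes to coinsurance; traveler's 30% is £3,412.50. Traveler owes £5,342.50 (running OOP £5,342.50).
#2 (£4,943): deductible already satisfied, so traveler's share is 30% × £4,943 = £1,482.90. Traveler pays £1,482.90; OOP now £6,825.40.
#3 (£8,840): deductible already satisfied, so traveler's share is 30% × £8,840 = £2,652. That would push OOP to £9,477.40, over the £9,075 cap, so traveler pays £9,075 − £6,825.40 = £2,249.60.

£2,249.60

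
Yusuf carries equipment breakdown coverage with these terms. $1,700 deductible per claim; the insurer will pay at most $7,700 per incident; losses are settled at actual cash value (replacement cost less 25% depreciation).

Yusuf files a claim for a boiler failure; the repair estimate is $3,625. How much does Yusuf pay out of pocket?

Depreciate 25%: the covered value is $3,625 × 0.75 = $2,718.75.
After the deductible, $2,718.75 − $1,700 = $1,018.75 remains.
$1,018.75 ≤ $7,700, so the limit doesn't bind; insurer pays $1,018.75.
Out of pocket: $3,625 − $1,018.75 = $2,606.25.

$2,606.25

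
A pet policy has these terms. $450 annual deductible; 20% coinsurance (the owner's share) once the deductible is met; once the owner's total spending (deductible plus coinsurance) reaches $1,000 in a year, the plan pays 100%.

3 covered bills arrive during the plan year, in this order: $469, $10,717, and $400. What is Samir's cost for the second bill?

$546.20

Bill 1, $469: $450 to deductible, leaving $19; coinsurance $19 × 20% = $3.80. Owner owes $453.80 (running OOP $453.80).
Bill 2, $10,717: deductible already satisfied, so owner's share is 20% × $10,717 = $2,143.40. Adding that to $453.80 gives $2,597.20, past the $1,000 cap; owner pays only $1,000 − $453.80 = $546.20.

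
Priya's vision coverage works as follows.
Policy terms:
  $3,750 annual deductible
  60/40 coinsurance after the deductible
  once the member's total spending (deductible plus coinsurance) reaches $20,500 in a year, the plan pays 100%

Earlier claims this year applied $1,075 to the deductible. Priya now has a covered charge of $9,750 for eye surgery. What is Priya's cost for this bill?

$5,505

$1,075 of the $3,750 deductible is already met, leaving $2,675.
That leaves $9,750 − $2,675 = $7,075 for coinsurance.
40% of $7,075 = $2,830 falls to the member.
So the member owes $2,675 + $2,830 = $5,505 before any cap.
Cumulative spending $1,075 + $5,505 = $6,580 stays under the $20,500 maximum.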